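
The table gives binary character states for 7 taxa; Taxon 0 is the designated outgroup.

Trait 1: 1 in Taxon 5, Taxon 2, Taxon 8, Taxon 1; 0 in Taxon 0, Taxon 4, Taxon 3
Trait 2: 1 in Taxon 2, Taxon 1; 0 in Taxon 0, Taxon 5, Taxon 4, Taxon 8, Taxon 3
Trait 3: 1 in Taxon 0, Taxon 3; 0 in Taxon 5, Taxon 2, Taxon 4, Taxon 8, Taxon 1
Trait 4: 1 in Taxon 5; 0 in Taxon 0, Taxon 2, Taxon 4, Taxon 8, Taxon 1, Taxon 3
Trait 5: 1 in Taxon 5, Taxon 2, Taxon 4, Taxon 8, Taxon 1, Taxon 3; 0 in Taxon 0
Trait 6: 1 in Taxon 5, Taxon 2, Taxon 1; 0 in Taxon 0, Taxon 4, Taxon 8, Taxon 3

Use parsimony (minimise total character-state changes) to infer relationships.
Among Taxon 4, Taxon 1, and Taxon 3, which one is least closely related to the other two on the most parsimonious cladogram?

Character polarity is set by the outgroup: the derived state is whichever differs from the outgroup's state, so for Trait 3 the derived state is '0', and for the remaining characters it is '1'.
Trait 1: derived state '1' in Taxon 1, Taxon 2, Taxon 5, and Taxon 8 only — synapomorphy for {Taxon 1, Taxon 2, Taxon 5, Taxon 8}.
Trait 2: derived state '1' in Taxon 1 and Taxon 2 only — synapomorphy for {Taxon 1, Taxon 2}.
Only Taxon 1, Taxon 2, Taxon 4, Taxon 5, and Taxon 8 show the derived state '0' for Trait 3, supporting them as a clade.
Trait 4 (derived state '1') is unique to Taxon 5 (autapomorphy; uninformative for grouping).
Trait 5 (derived state '1') is shared by all ingroup taxa — unites the whole ingroup.
Only Taxon 1, Taxon 2, and Taxon 5 show the derived state '1' for Trait 6, supporting them as a clade.
Most parsimonious ingroup topology: ((((Taxon 5,(Taxon 2,Taxon 1)),Taxon 8),Taxon 4),Taxon 3).
Taxon 1 and Taxon 4 share a more recent common ancestor with each other than either does with Taxon 3, so Taxon 3 is the least closely related of the three.

Taxon 3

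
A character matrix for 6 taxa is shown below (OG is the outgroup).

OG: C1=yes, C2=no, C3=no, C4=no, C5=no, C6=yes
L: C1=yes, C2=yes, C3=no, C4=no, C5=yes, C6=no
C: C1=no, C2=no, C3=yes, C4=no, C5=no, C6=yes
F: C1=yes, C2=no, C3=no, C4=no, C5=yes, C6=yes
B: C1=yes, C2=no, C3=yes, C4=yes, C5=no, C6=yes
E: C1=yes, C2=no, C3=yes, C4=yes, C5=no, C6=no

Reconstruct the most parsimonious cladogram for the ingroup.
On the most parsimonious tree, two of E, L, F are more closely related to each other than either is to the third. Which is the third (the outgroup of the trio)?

Character polarity is set by the outgroup: the derived state is whichever differs from the outgroup's state, so for C1, C6 the derived state is 'no', and for the remaining characters it is 'yes'.
C1: derived state 'no' in C only — an autapomorphy, so it tells us nothing about relationships among taxa.
C2 (derived state 'yes') is unique to L (autapomorphy; uninformative for grouping).
Only B, C, and E show the derived state 'yes' for C3, supporting them as a clade.
C4 (derived state 'yes') is shared by B and E — a synapomorphy uniting that clade.
Only F and L show the derived state 'yes' for C5, supporting them as a clade.
C6 (state 'no') occurs in E and L but conflicts with the nesting implied by the other characters — most parsimoniously interpreted as homoplasy.
Most parsimonious ingroup topology: ((L,F),(C,(B,E))).
F and L share a more recent common ancestor with each other than either does with E, so E is the least closely related of the three.

E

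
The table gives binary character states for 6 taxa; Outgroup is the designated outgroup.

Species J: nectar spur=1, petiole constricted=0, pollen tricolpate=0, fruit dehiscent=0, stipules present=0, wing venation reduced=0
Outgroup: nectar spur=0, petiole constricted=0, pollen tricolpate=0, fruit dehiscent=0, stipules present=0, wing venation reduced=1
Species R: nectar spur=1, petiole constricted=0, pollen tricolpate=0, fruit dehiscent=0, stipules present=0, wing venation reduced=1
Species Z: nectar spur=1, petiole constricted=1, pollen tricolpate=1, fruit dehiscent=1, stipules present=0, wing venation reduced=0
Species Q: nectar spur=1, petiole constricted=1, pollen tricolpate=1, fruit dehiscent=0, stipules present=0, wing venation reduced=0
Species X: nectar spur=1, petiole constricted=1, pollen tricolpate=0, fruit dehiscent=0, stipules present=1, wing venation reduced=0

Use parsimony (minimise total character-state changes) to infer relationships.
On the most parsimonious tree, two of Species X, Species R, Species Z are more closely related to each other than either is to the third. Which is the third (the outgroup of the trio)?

Character polarity is set by the outgroup: the derived state is whichever differs from the outgroup's state, so for wing venation reduced the derived state is '0', and for the remaining characters it is '1'.
All ingroup taxa share the derived state '1' for nectar spur; it defines the ingroup but does not resolve relationships within it.
Only Species Q, Species X, and Species Z show the derived state '1' for petiole constricted, supporting them as a clade.
Only Species Q and Species Z show the derived state '1' for pollen tricolpate, supporting them as a clade.
fruit dehiscent: derived state '1' in Species Z only — an autapomorphy, so it tells us nothing about relationships among taxa.
stipules present: derived state '1' in Species X only — an autapomorphy, so it tells us nothing about relationships among taxa.
wing venation reduced: derived state '0' in Species J, Species Q, Species X, and Species Z only — synapomorphy for {Species J, Species Q, Species X, Species Z}.
Most parsimonious ingroup topology: ((((Species Q,Species Z),Species X),Species J),Species R).
Species X and Species Z share a more recent common ancestor with each other than either does with Species R, so Species R is the least closely related of the three.

Species R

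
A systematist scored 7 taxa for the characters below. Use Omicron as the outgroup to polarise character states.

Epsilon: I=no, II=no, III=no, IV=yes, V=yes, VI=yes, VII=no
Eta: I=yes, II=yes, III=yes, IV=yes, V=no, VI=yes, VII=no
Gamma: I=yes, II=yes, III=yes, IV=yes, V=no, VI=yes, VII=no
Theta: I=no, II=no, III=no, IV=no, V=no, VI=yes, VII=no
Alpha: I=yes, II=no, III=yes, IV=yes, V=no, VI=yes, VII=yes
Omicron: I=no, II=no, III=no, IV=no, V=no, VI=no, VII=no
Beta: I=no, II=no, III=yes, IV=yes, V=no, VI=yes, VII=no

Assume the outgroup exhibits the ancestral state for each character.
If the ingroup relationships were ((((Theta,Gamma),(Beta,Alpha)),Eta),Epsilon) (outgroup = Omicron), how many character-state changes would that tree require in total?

12

Map each character onto ((((Theta,Gamma),(Beta,Alpha)),Eta),Epsilon) (rooted by Omicron) and count the minimum state changes it requires (Fitch parsimony):
I: 3; II: 2; III: 2; IV: 2; V: 1; VI: 1; VII: 1.
Total tree length = 12.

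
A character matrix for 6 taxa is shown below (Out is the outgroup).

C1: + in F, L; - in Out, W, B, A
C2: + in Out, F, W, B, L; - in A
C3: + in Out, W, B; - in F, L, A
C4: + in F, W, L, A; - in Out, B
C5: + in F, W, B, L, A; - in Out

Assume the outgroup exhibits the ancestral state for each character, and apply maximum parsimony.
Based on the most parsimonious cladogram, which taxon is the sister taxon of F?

L

Character polarity is set by the outgroup: the derived state is whichever differs from the outgroup's state, so for C2, C3 the derived state is '-', and for the remaining characters it is '+'.
C1: derived state '+' in F and L only — synapomorphy for {F, L}.
C2: derived state '-' in A only — an autapomorphy, so it tells us nothing about relationships among taxa.
C3: derived state '-' in A, F, and L only — synapomorphy for {A, F, L}.
C4 (derived state '+') is shared by A, F, L, and W — a synapomorphy uniting that clade.
All ingroup taxa share the derived state '+' for C5; it defines the ingroup but does not resolve relationships within it.
Most parsimonious ingroup topology: ((((F,L),A),W),B).
F and L form a cherry on this tree, so they are sister taxa.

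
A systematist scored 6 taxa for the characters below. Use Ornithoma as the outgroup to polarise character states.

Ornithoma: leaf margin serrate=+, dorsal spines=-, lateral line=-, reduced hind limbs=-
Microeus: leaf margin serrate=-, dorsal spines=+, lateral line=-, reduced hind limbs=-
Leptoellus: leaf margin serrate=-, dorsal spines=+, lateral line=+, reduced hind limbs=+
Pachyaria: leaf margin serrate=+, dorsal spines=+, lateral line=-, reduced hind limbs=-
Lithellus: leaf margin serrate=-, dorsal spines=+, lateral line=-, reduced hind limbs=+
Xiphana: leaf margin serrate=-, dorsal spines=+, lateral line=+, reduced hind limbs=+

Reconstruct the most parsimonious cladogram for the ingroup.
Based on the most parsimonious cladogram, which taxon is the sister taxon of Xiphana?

Leptoellus

Character polarity is set by the outgroup: the derived state is whichever differs from the outgroup's state, so for leaf margin serrate the derived state is '-', and for the remaining characters it is '+'.
leaf margin serrate (derived state '-') is shared by Leptoellus, Lithellus, Microeus, and Xiphana — a synapomorphy uniting that clade.
dorsal spines (derived state '+') is shared by all ingroup taxa — unites the whole ingroup.
lateral line: derived state '+' in Leptoellus and Xiphana only — synapomorphy for {Leptoellus, Xiphana}.
reduced hind limbs: derived state '+' in Leptoellus, Lithellus, and Xiphana only — synapomorphy for {Leptoellus, Lithellus, Xiphana}.
Most parsimonious ingroup topology: ((Microeus,((Leptoellus,Xiphana),Lithellus)),Pachyaria).
Xiphana and Leptoellus form a cherry on this tree, so they are sister taxa.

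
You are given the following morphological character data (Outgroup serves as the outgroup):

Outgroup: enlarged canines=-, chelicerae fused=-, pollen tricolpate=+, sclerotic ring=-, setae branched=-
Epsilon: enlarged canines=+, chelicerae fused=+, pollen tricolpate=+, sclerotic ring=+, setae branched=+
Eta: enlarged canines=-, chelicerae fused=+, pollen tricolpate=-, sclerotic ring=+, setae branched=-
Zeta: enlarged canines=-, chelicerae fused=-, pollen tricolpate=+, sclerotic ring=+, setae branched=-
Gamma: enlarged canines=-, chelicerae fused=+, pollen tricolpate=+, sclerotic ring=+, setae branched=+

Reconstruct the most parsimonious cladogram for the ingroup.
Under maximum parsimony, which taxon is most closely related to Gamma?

Epsilon

Character polarity is set by the outgroup: the derived state is whichever differs from the outgroup's state, so for pollen tricolpate the derived state is '-', and for the remaining characters it is '+'.
enlarged canines (derived state '+') is unique to Epsilon (autapomorphy; uninformative for grouping).
chelicerae fused (derived state '+') is shared by Epsilon, Eta, and Gamma — a synapomorphy uniting that clade.
pollen tricolpate (derived state '-') is unique to Eta (autapomorphy; uninformative for grouping).
sclerotic ring (derived state '+') is shared by all ingroup taxa — unites the whole ingroup.
setae branched: derived state '+' in Epsilon and Gamma only — synapomorphy for {Epsilon, Gamma}.
Most parsimonious ingroup topology: (((Epsilon,Gamma),Eta),Zeta).
Gamma and Epsilon form a cherry on this tree, so they are sister taxa.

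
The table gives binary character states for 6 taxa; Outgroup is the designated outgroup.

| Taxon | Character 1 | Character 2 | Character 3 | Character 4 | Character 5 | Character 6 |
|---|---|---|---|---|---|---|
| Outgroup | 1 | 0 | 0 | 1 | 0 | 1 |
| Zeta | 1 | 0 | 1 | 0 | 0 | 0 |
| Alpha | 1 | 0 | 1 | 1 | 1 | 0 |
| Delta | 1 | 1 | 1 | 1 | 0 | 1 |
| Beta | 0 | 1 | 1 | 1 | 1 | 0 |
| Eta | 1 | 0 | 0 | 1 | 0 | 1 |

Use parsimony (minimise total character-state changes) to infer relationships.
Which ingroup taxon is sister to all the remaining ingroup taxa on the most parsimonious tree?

Eta

Character polarity is set by the outgroup: the derived state is whichever differs from the outgroup's state, so for Character 1, Character 4, Character 6 the derived state is '0', and for the remaining characters it is '1'.
Character 1: derived state '0' in Beta only — an autapomorphy, so it tells us nothing about relationships among taxa.
Character 2 (state '1') occurs in Beta and Delta but conflicts with the nesting implied by the other characters — most parsimoniously interpreted as homoplasy.
Character 3 (derived state '1') is shared by Alpha, Beta, Delta, and Zeta — a synapomorphy uniting that clade.
Character 4: derived state '0' in Zeta only — an autapomorphy, so it tells us nothing about relationships among taxa.
Character 5: derived state '1' in Alpha and Beta only — synapomorphy for {Alpha, Beta}.
Character 6: derived state '0' in Alpha, Beta, and Zeta only — synapomorphy for {Alpha, Beta, Zeta}.
Most parsimonious ingroup topology: (((Zeta,(Alpha,Beta)),Delta),Eta).
Eta is sister to the clade containing all other ingroup taxa, so it is the earliest-diverging (most basal) ingroup lineage.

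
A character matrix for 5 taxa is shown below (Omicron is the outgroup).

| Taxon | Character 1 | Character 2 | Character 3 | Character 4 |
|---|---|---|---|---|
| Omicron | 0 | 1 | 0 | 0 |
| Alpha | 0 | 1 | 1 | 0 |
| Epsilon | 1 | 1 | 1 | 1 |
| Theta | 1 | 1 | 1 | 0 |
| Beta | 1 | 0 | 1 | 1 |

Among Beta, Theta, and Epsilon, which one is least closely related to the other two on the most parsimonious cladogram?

Theta

Character polarity is set by the outgroup: the derived state is whichever differs from the outgroup's state, so for Character 2 the derived state is '0', and for the remaining characters it is '1'.
Character 1 (derived state '1') is shared by Beta, Epsilon, and Theta — a synapomorphy uniting that clade.
Character 2: derived state '0' in Beta only — an autapomorphy, so it tells us nothing about relationships among taxa.
All ingroup taxa share the derived state '1' for Character 3; it defines the ingroup but does not resolve relationships within it.
Character 4: derived state '1' in Beta and Epsilon only — synapomorphy for {Beta, Epsilon}.
Most parsimonious ingroup topology: (Alpha,((Epsilon,Beta),Theta)).
Epsilon and Beta share a more recent common ancestor with each other than either does with Theta, so Theta is the least closely related of the three.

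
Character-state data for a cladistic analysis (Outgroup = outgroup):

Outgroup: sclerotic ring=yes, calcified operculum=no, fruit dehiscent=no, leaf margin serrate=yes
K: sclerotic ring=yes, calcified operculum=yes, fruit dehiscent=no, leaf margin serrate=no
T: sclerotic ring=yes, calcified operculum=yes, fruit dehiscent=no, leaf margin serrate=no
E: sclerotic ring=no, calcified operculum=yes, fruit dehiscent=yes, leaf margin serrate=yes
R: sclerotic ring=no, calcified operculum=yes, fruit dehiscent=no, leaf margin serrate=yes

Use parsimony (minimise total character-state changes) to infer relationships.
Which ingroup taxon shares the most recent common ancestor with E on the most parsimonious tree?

R

Character polarity is set by the outgroup: the derived state is whichever differs from the outgroup's state, so for sclerotic ring, leaf margin serrate the derived state is 'no', and for the remaining characters it is 'yes'.
Only E and R show the derived state 'no' for sclerotic ring, supporting them as a clade.
calcified operculum (derived state 'yes') is shared by all ingroup taxa — unites the whole ingroup.
fruit dehiscent: derived state 'yes' in E only — an autapomorphy, so it tells us nothing about relationships among taxa.
leaf margin serrate: derived state 'no' in K and T only — synapomorphy for {K, T}.
Most parsimonious ingroup topology: ((T,K),(E,R)).
E and R form a cherry on this tree, so they are sister taxa.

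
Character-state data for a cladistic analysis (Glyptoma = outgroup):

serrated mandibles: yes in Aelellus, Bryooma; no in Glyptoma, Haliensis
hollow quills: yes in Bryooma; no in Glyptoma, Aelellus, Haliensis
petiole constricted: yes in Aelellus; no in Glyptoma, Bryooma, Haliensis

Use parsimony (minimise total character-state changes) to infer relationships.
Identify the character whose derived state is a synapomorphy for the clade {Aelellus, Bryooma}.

serrated mandibles

The outgroup has state 'no' for every character, so 'yes' is the derived state throughout.
serrated mandibles: derived state 'yes' in Aelellus and Bryooma only — synapomorphy for {Aelellus, Bryooma}.
hollow quills: derived state 'yes' in Bryooma only — an autapomorphy, so it tells us nothing about relationships among taxa.
petiole constricted: derived state 'yes' in Aelellus only — an autapomorphy, so it tells us nothing about relationships among taxa.
Most parsimonious ingroup topology: ((Aelellus,Bryooma),Haliensis).
The clade {Aelellus, Bryooma} is supported by serrated mandibles: its derived state 'yes' occurs in exactly those taxa and in no other taxon (including the outgroup).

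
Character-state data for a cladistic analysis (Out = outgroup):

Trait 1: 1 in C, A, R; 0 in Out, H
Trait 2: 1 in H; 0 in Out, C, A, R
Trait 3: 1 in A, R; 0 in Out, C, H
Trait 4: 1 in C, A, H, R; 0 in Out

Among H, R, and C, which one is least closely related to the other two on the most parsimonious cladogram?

The outgroup has state '0' for every character, so '1' is the derived state throughout.
Trait 1 (derived state '1') is shared by A, C, and R — a synapomorphy uniting that clade.
Trait 2 (derived state '1') is unique to H (autapomorphy; uninformative for grouping).
Only A and R show the derived state '1' for Trait 3, supporting them as a clade.
All ingroup taxa share the derived state '1' for Trait 4; it defines the ingroup but does not resolve relationships within it.
Most parsimonious ingroup topology: ((C,(A,R)),H).
R and C share a more recent common ancestor with each other than either does with H, so H is the least closely related of the three.

H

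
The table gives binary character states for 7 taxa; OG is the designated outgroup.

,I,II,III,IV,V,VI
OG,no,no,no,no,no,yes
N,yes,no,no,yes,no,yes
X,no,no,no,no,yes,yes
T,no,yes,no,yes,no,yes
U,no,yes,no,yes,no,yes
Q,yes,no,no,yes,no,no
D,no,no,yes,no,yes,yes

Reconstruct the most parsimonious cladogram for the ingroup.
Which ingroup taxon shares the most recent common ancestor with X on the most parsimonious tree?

Character polarity is set by the outgroup: the derived state is whichever differs from the outgroup's state, so for VI the derived state is 'no', and for the remaining characters it is 'yes'.
I: derived state 'yes' in N and Q only — synapomorphy for {N, Q}.
Only T and U show the derived state 'yes' for II, supporting them as a clade.
III (derived state 'yes') is unique to D (autapomorphy; uninformative for grouping).
IV (derived state 'yes') is shared by N, Q, T, and U — a synapomorphy uniting that clade.
V: derived state 'yes' in D and X only — synapomorphy for {D, X}.
VI (derived state 'no') is unique to Q (autapomorphy; uninformative for grouping).
Most parsimonious ingroup topology: (((N,Q),(T,U)),(X,D)).
X and D form a cherry on this tree, so they are sister taxa.

D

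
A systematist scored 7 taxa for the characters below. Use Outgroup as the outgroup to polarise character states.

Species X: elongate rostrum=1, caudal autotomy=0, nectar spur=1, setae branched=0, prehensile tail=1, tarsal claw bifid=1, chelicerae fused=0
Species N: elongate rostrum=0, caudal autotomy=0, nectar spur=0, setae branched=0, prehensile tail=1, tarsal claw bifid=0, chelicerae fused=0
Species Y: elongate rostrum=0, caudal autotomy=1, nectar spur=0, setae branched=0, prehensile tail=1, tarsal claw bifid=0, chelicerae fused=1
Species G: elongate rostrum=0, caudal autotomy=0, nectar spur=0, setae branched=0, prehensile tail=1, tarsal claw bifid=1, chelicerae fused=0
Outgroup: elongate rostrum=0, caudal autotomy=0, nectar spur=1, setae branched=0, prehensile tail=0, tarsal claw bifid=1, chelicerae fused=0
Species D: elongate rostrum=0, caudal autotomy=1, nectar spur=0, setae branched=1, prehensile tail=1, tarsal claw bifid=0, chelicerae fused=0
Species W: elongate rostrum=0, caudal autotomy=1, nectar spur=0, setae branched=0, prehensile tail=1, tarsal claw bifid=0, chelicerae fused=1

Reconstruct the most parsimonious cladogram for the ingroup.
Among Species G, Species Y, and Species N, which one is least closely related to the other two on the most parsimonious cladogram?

Species G

Character polarity is set by the outgroup: the derived state is whichever differs from the outgroup's state, so for nectar spur, tarsal claw bifid the derived state is '0', and for the remaining characters it is '1'.
elongate rostrum: derived state '1' in Species X only — an autapomorphy, so it tells us nothing about relationships among taxa.
Only Species D, Species W, and Species Y show the derived state '1' for caudal autotomy, supporting them as a clade.
nectar spur (derived state '0') is shared by Species D, Species G, Species N, Species W, and Species Y — a synapomorphy uniting that clade.
setae branched: derived state '1' in Species D only — an autapomorphy, so it tells us nothing about relationships among taxa.
All ingroup taxa share the derived state '1' for prehensile tail; it defines the ingroup but does not resolve relationships within it.
tarsal claw bifid (derived state '0') is shared by Species D, Species N, Species W, and Species Y — a synapomorphy uniting that clade.
chelicerae fused: derived state '1' in Species W and Species Y only — synapomorphy for {Species W, Species Y}.
Most parsimonious ingroup topology: ((Species G,(((Species W,Species Y),Species D),Species N)),Species X).
Species N and Species Y share a more recent common ancestor with each other than either does with Species G, so Species G is the least closely related of the three.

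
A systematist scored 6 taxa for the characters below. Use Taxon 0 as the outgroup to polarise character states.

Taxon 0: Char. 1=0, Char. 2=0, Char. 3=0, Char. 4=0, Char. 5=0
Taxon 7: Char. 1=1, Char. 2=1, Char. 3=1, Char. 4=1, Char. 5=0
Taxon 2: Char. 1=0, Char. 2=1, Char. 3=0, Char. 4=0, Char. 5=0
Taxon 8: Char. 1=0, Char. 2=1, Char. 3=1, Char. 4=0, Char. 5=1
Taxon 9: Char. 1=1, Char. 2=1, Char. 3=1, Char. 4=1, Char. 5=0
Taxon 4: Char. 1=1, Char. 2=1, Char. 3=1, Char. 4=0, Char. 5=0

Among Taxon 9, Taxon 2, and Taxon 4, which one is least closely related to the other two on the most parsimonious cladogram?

The outgroup has state '0' for every character, so '1' is the derived state throughout.
Char. 1 (derived state '1') is shared by Taxon 4, Taxon 7, and Taxon 9 — a synapomorphy uniting that clade.
All ingroup taxa share the derived state '1' for Char. 2; it defines the ingroup but does not resolve relationships within it.
Char. 3 (derived state '1') is shared by Taxon 4, Taxon 7, Taxon 8, and Taxon 9 — a synapomorphy uniting that clade.
Char. 4: derived state '1' in Taxon 7 and Taxon 9 only — synapomorphy for {Taxon 7, Taxon 9}.
Char. 5 (derived state '1') is unique to Taxon 8 (autapomorphy; uninformative for grouping).
Most parsimonious ingroup topology: ((((Taxon 7,Taxon 9),Taxon 4),Taxon 8),Taxon 2).
Taxon 4 and Taxon 9 share a more recent common ancestor with each other than either does with Taxon 2, so Taxon 2 is the least closely related of the three.

Taxon 2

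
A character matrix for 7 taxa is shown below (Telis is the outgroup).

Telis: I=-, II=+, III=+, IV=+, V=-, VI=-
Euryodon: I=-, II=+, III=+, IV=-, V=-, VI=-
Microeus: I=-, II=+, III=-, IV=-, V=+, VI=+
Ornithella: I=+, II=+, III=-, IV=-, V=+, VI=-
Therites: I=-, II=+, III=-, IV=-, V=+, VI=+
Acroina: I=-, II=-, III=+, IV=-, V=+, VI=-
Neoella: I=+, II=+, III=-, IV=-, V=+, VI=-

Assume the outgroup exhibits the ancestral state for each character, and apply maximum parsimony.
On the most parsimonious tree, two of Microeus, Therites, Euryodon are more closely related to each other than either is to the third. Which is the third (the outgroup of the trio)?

Character polarity is set by the outgroup: the derived state is whichever differs from the outgroup's state, so for II, III, IV the derived state is '-', and for the remaining characters it is '+'.
I: derived state '+' in Neoella and Ornithella only — synapomorphy for {Neoella, Ornithella}.
II (derived state '-') is unique to Acroina (autapomorphy; uninformative for grouping).
Only Microeus, Neoella, Ornithella, and Therites show the derived state '-' for III, supporting them as a clade.
All ingroup taxa share the derived state '-' for IV; it defines the ingroup but does not resolve relationships within it.
Only Acroina, Microeus, Neoella, Ornithella, and Therites show the derived state '+' for V, supporting them as a clade.
VI: derived state '+' in Microeus and Therites only — synapomorphy for {Microeus, Therites}.
Most parsimonious ingroup topology: (Euryodon,(((Microeus,Therites),(Ornithella,Neoella)),Acroina)).
Therites and Microeus share a more recent common ancestor with each other than either does with Euryodon, so Euryodon is the least closely related of the three.

Euryodon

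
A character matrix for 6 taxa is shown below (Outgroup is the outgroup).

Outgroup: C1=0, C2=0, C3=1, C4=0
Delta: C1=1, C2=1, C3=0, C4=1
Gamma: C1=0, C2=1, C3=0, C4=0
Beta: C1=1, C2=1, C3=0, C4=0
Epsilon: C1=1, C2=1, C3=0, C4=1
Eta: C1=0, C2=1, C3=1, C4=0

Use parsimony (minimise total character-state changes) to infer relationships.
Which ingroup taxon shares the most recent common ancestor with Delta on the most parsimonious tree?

Character polarity is set by the outgroup: the derived state is whichever differs from the outgroup's state, so for C3 the derived state is '0', and for the remaining characters it is '1'.
C1: derived state '1' in Beta, Delta, and Epsilon only — synapomorphy for {Beta, Delta, Epsilon}.
All ingroup taxa share the derived state '1' for C2; it defines the ingroup but does not resolve relationships within it.
C3 (derived state '0') is shared by Beta, Delta, Epsilon, and Gamma — a synapomorphy uniting that clade.
C4 (derived state '1') is shared by Delta and Epsilon — a synapomorphy uniting that clade.
Most parsimonious ingroup topology: ((((Delta,Epsilon),Beta),Gamma),Eta).
Delta and Epsilon form a cherry on this tree, so they are sister taxa.

Epsilon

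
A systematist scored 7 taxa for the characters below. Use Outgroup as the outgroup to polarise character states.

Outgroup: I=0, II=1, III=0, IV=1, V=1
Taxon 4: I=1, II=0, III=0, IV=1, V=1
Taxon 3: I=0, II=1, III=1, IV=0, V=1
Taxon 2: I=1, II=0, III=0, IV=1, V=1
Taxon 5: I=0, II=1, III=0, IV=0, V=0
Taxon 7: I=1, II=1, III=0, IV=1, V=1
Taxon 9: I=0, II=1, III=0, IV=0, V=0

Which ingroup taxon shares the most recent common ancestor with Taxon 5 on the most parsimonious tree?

Character polarity is set by the outgroup: the derived state is whichever differs from the outgroup's state, so for II, IV, V the derived state is '0', and for the remaining characters it is '1'.
Only Taxon 2, Taxon 4, and Taxon 7 show the derived state '1' for I, supporting them as a clade.
II (derived state '0') is shared by Taxon 2 and Taxon 4 — a synapomorphy uniting that clade.
III (derived state '1') is unique to Taxon 3 (autapomorphy; uninformative for grouping).
IV: derived state '0' in Taxon 3, Taxon 5, and Taxon 9 only — synapomorphy for {Taxon 3, Taxon 5, Taxon 9}.
Only Taxon 5 and Taxon 9 show the derived state '0' for V, supporting them as a clade.
Most parsimonious ingroup topology: (((Taxon 4,Taxon 2),Taxon 7),(Taxon 3,(Taxon 5,Taxon 9))).
Taxon 5 and Taxon 9 form a cherry on this tree, so they are sister taxa.

Taxon 9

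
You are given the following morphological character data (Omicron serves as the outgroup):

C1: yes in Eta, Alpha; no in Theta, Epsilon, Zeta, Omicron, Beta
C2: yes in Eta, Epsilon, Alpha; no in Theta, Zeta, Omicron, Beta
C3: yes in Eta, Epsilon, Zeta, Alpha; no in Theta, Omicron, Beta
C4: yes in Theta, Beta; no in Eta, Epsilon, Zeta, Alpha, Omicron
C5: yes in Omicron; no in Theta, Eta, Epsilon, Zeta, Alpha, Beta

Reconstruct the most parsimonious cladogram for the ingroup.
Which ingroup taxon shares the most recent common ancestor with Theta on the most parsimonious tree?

Beta

Character polarity is set by the outgroup: the derived state is whichever differs from the outgroup's state, so for C5 the derived state is 'no', and for the remaining characters it is 'yes'.
C1: derived state 'yes' in Alpha and Eta only — synapomorphy for {Alpha, Eta}.
C2: derived state 'yes' in Alpha, Epsilon, and Eta only — synapomorphy for {Alpha, Epsilon, Eta}.
C3: derived state 'yes' in Alpha, Epsilon, Eta, and Zeta only — synapomorphy for {Alpha, Epsilon, Eta, Zeta}.
C4 (derived state 'yes') is shared by Beta and Theta — a synapomorphy uniting that clade.
All ingroup taxa share the derived state 'no' for C5; it defines the ingroup but does not resolve relationships within it.
Most parsimonious ingroup topology: ((((Eta,Alpha),Epsilon),Zeta),(Beta,Theta)).
Theta and Beta form a cherry on this tree, so they are sister taxa.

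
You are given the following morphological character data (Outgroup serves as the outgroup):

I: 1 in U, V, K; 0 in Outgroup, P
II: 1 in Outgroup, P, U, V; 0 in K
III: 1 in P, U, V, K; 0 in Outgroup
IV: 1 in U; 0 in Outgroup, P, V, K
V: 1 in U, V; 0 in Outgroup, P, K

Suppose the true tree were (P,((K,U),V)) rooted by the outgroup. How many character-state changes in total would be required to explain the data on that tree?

6

Map each character onto (P,((K,U),V)) (rooted by Outgroup) and count the minimum state changes it requires (Fitch parsimony):
I: 1; II: 1; III: 1; IV: 1; V: 2.
Total tree length = 6.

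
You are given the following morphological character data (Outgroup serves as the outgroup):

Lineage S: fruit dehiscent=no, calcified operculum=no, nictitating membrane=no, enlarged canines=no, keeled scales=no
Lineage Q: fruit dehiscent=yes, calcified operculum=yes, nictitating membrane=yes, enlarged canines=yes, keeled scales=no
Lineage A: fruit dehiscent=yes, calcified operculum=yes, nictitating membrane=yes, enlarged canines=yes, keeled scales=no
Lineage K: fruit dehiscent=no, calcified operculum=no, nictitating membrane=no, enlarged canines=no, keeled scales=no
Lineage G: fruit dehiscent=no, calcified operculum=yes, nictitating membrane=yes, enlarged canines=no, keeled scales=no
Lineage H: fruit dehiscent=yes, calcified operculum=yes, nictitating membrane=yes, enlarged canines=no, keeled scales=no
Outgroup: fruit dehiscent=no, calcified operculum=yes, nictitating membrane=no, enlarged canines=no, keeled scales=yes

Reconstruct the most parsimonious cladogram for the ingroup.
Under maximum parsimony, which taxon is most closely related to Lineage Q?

Lineage A

Character polarity is set by the outgroup: the derived state is whichever differs from the outgroup's state, so for calcified operculum, keeled scales the derived state is 'no', and for the remaining characters it is 'yes'.
Only Lineage A, Lineage H, and Lineage Q show the derived state 'yes' for fruit dehiscent, supporting them as a clade.
calcified operculum: derived state 'no' in Lineage K and Lineage S only — synapomorphy for {Lineage K, Lineage S}.
nictitating membrane (derived state 'yes') is shared by Lineage A, Lineage G, Lineage H, and Lineage Q — a synapomorphy uniting that clade.
enlarged canines: derived state 'yes' in Lineage A and Lineage Q only — synapomorphy for {Lineage A, Lineage Q}.
keeled scales (derived state 'no') is shared by all ingroup taxa — unites the whole ingroup.
Most parsimonious ingroup topology: (((Lineage H,(Lineage A,Lineage Q)),Lineage G),(Lineage K,Lineage S)).
Lineage Q and Lineage A form a cherry on this tree, so they are sister taxa.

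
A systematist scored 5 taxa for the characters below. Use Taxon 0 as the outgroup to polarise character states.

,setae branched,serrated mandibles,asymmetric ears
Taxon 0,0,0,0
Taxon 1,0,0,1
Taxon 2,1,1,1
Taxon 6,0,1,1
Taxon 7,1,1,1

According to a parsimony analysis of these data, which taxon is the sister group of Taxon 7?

The outgroup has state '0' for every character, so '1' is the derived state throughout.
setae branched (derived state '1') is shared by Taxon 2 and Taxon 7 — a synapomorphy uniting that clade.
serrated mandibles (derived state '1') is shared by Taxon 2, Taxon 6, and Taxon 7 — a synapomorphy uniting that clade.
All ingroup taxa share the derived state '1' for asymmetric ears; it defines the ingroup but does not resolve relationships within it.
Most parsimonious ingroup topology: (Taxon 1,((Taxon 2,Taxon 7),Taxon 6)).
Taxon 7 and Taxon 2 form a cherry on this tree, so they are sister taxa.

Taxon 2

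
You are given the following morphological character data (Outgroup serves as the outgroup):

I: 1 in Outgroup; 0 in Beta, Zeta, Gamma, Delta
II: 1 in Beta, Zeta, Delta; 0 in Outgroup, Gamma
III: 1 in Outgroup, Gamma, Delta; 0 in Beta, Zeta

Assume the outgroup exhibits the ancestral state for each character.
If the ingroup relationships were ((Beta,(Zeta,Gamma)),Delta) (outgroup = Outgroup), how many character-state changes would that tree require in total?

5

Map each character onto ((Beta,(Zeta,Gamma)),Delta) (rooted by Outgroup) and count the minimum state changes it requires (Fitch parsimony):
I: 1; II: 2; III: 2.
Total tree length = 5.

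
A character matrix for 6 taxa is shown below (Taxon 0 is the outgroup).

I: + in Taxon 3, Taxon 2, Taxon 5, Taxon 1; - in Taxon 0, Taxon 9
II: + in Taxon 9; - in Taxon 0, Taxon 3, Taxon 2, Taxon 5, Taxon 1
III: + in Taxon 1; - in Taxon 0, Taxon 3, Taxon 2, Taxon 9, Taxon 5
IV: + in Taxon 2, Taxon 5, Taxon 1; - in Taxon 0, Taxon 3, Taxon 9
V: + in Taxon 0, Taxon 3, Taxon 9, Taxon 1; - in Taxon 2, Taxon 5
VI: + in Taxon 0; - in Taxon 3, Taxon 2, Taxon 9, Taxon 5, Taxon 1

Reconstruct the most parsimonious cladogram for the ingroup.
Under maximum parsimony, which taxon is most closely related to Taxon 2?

Taxon 5

Character polarity is set by the outgroup: the derived state is whichever differs from the outgroup's state, so for V, VI the derived state is '-', and for the remaining characters it is '+'.
Only Taxon 1, Taxon 2, Taxon 3, and Taxon 5 show the derived state '+' for I, supporting them as a clade.
II (derived state '+') is unique to Taxon 9 (autapomorphy; uninformative for grouping).
III (derived state '+') is unique to Taxon 1 (autapomorphy; uninformative for grouping).
IV: derived state '+' in Taxon 1, Taxon 2, and Taxon 5 only — synapomorphy for {Taxon 1, Taxon 2, Taxon 5}.
V: derived state '-' in Taxon 2 and Taxon 5 only — synapomorphy for {Taxon 2, Taxon 5}.
All ingroup taxa share the derived state '-' for VI; it defines the ingroup but does not resolve relationships within it.
Most parsimonious ingroup topology: ((Taxon 3,((Taxon 2,Taxon 5),Taxon 1)),Taxon 9).
Taxon 2 and Taxon 5 form a cherry on this tree, so they are sister taxa.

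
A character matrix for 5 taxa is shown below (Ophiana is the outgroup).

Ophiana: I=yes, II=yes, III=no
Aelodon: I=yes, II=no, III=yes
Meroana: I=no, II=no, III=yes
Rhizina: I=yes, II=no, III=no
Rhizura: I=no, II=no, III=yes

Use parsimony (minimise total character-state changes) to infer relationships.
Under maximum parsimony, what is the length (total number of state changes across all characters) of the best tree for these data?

3

Character polarity is set by the outgroup: the derived state is whichever differs from the outgroup's state, so for I, II the derived state is 'no', and for the remaining characters it is 'yes'.
I: derived state 'no' in Meroana and Rhizura only — synapomorphy for {Meroana, Rhizura}.
II (derived state 'no') is shared by all ingroup taxa — unites the whole ingroup.
III (derived state 'yes') is shared by Aelodon, Meroana, and Rhizura — a synapomorphy uniting that clade.
Most parsimonious ingroup topology: ((Aelodon,(Meroana,Rhizura)),Rhizina).
Changes per character on this tree: I: 1; II: 1; III: 1.
Total = 3.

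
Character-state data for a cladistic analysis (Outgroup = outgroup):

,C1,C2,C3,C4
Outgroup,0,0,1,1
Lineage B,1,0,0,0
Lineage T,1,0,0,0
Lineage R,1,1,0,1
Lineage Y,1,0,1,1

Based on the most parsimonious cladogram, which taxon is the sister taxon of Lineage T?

Lineage B

Character polarity is set by the outgroup: the derived state is whichever differs from the outgroup's state, so for C3, C4 the derived state is '0', and for the remaining characters it is '1'.
C1 (derived state '1') is shared by all ingroup taxa — unites the whole ingroup.
C2 (derived state '1') is unique to Lineage R (autapomorphy; uninformative for grouping).
C3: derived state '0' in Lineage B, Lineage R, and Lineage T only — synapomorphy for {Lineage B, Lineage R, Lineage T}.
C4: derived state '0' in Lineage B and Lineage T only — synapomorphy for {Lineage B, Lineage T}.
Most parsimonious ingroup topology: (((Lineage B,Lineage T),Lineage R),Lineage Y).
Lineage T and Lineage B form a cherry on this tree, so they are sister taxa.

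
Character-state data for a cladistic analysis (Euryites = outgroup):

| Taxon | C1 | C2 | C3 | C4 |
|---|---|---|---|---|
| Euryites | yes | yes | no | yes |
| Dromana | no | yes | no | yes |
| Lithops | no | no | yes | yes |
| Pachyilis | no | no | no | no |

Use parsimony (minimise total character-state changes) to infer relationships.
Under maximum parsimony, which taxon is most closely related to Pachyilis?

Character polarity is set by the outgroup: the derived state is whichever differs from the outgroup's state, so for C1, C2, C4 the derived state is 'no', and for the remaining characters it is 'yes'.
All ingroup taxa share the derived state 'no' for C1; it defines the ingroup but does not resolve relationships within it.
Only Lithops and Pachyilis show the derived state 'no' for C2, supporting them as a clade.
C3: derived state 'yes' in Lithops only — an autapomorphy, so it tells us nothing about relationships among taxa.
C4 (derived state 'no') is unique to Pachyilis (autapomorphy; uninformative for grouping).
Most parsimonious ingroup topology: (Dromana,(Lithops,Pachyilis)).
Pachyilis and Lithops form a cherry on this tree, so they are sister taxa.

Lithops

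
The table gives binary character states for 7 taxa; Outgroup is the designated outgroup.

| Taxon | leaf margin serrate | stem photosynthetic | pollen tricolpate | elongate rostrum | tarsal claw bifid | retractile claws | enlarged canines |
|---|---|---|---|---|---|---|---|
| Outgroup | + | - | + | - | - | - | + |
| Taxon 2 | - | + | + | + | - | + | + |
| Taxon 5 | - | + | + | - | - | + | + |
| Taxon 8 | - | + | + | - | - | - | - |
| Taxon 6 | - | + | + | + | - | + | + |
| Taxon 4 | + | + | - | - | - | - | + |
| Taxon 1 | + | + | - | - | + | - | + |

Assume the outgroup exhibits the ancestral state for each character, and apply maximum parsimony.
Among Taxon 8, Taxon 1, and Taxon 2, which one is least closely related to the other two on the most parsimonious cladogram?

Character polarity is set by the outgroup: the derived state is whichever differs from the outgroup's state, so for leaf margin serrate, pollen tricolpate, enlarged canines the derived state is '-', and for the remaining characters it is '+'.
leaf margin serrate: derived state '-' in Taxon 2, Taxon 5, Taxon 6, and Taxon 8 only — synapomorphy for {Taxon 2, Taxon 5, Taxon 6, Taxon 8}.
stem photosynthetic (derived state '+') is shared by all ingroup taxa — unites the whole ingroup.
pollen tricolpate (derived state '-') is shared by Taxon 1 and Taxon 4 — a synapomorphy uniting that clade.
elongate rostrum (derived state '+') is shared by Taxon 2 and Taxon 6 — a synapomorphy uniting that clade.
tarsal claw bifid (derived state '+') is unique to Taxon 1 (autapomorphy; uninformative for grouping).
Only Taxon 2, Taxon 5, and Taxon 6 show the derived state '+' for retractile claws, supporting them as a clade.
enlarged canines: derived state '-' in Taxon 8 only — an autapomorphy, so it tells us nothing about relationships among taxa.
Most parsimonious ingroup topology: ((((Taxon 2,Taxon 6),Taxon 5),Taxon 8),(Taxon 4,Taxon 1)).
Taxon 8 and Taxon 2 share a more recent common ancestor with each other than either does with Taxon 1, so Taxon 1 is the least closely related of the three.

Taxon 1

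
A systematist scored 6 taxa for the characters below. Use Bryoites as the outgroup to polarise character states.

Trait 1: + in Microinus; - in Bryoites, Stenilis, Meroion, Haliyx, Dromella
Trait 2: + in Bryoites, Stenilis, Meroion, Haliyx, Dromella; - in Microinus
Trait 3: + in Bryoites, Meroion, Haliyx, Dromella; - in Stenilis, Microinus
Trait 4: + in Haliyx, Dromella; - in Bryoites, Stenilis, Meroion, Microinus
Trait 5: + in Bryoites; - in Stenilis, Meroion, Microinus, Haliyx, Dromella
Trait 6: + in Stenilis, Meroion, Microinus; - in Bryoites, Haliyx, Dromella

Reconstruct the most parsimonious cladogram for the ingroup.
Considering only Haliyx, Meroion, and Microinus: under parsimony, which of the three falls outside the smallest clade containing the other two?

Character polarity is set by the outgroup: the derived state is whichever differs from the outgroup's state, so for Trait 2, Trait 3, Trait 5 the derived state is '-', and for the remaining characters it is '+'.
Trait 1 (derived state '+') is unique to Microinus (autapomorphy; uninformative for grouping).
Trait 2: derived state '-' in Microinus only — an autapomorphy, so it tells us nothing about relationships among taxa.
Trait 3: derived state '-' in Microinus and Stenilis only — synapomorphy for {Microinus, Stenilis}.
Trait 4: derived state '+' in Dromella and Haliyx only — synapomorphy for {Dromella, Haliyx}.
All ingroup taxa share the derived state '-' for Trait 5; it defines the ingroup but does not resolve relationships within it.
Trait 6 (derived state '+') is shared by Meroion, Microinus, and Stenilis — a synapomorphy uniting that clade.
Most parsimonious ingroup topology: (((Stenilis,Microinus),Meroion),(Haliyx,Dromella)).
Microinus and Meroion share a more recent common ancestor with each other than either does with Haliyx, so Haliyx is the least closely related of the three.

Haliyx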